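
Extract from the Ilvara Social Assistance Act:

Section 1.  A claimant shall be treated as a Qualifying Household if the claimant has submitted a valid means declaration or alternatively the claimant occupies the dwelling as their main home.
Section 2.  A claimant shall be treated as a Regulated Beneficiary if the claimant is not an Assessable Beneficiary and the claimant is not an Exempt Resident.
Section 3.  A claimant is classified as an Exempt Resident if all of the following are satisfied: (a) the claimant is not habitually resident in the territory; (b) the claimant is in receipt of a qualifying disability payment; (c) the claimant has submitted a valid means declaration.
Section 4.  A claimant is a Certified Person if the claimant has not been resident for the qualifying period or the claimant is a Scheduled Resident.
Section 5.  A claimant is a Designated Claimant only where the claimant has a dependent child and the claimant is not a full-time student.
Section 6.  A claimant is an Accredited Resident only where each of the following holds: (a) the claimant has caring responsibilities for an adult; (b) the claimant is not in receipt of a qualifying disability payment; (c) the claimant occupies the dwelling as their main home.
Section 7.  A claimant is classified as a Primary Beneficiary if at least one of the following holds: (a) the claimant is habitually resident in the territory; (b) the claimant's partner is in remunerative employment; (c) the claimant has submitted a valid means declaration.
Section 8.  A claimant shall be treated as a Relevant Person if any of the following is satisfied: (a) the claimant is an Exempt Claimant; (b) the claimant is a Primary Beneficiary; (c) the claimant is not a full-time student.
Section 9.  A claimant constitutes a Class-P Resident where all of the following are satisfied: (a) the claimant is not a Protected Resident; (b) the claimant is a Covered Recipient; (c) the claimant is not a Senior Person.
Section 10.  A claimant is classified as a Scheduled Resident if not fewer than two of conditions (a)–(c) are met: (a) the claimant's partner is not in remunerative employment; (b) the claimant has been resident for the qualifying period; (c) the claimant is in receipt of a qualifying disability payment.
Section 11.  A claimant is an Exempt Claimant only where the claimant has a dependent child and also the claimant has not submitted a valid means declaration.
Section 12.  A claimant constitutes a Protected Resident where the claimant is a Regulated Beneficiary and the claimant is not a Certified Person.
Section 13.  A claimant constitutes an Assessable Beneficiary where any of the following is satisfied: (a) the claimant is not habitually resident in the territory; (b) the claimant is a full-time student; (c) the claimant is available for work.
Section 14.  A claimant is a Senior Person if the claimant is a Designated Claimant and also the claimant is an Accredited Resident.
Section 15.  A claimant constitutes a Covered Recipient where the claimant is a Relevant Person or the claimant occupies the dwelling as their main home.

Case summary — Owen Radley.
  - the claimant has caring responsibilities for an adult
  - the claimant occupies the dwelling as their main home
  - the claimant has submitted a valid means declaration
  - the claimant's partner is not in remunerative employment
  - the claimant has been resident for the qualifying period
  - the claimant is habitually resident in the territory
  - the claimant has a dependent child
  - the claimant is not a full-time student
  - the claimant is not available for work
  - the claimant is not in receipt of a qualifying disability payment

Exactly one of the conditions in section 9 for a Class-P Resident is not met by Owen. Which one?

Senior Person

Under section 13: the claimant is not habitually resident in the territory? no; or the claimant is a full-time student? no; or the claimant is available for work? no. So the claimant is not an Assessable Beneficiary.
Under section 3: the claimant is not habitually resident in the territory? no; and the claimant is in receipt of a qualifying disability payment? no; and the claimant has submitted a valid means declaration? yes. So the claimant is not an Exempt Resident.
Under section 2: not an Assessable Beneficiary (section 13)? yes; and not an Exempt Resident (section 3)? yes. So the claimant is a Regulated Beneficiary.
Under section 10: the claimant's partner is not in remunerative employment? yes; the claimant has been resident for the qualifying period? yes; the claimant is in receipt of a qualifying disability payment? no — 2 of 3 hold (need ≥2) → satisfied.
Under section 4: the claimant has not been resident for the qualifying period? no; or Scheduled Resident (section 10)? yes. So the claimant is a Certified Person.
Under section 12: Regulated Beneficiary (section 2)? yes; and not a Certified Person (section 4)? no. So the claimant is not a Protected Resident.
Under section 11: the claimant has a dependent child? yes; and the claimant has not submitted a valid means declaration? no. So the claimant is not an Exempt Claimant.
Under section 7: the claimant is habitually resident in the territory? yes; or the claimant's partner is in remunerative employment? no; or the claimant has submitted a valid means declaration? yes. So the claimant is a Primary Beneficiary.
Under section 8: Exempt Claimant (section 11)? no; or Primary Beneficiary (section 7)? yes; or the claimant is not a full-time student? yes. So the claimant is a Relevant Person.
Under section 15: Relevant Person (section 8)? yes; or the claimant occupies the dwelling as their main home? yes. So the claimant is a Covered Recipient.
Under section 5: the claimant has a dependent child? yes; and the claimant is not a full-time student? yes. So the claimant is a Designated Claimant.
Under section 6: the claimant has caring responsibilities for an adult? yes; and the claimant is not in receipt of a qualifying disability payment? yes; and the claimant occupies the dwelling as their main home? yes. So the claimant is an Accredited Resident.
Under section 14: Designated Claimant (section 5)? yes; and Accredited Resident (section 6)? yes. So the claimant is a Senior Person.
Under section 9: not a Protected Resident (section 12)? yes; and Covered Recipient (section 15)? yes; and not a Senior Person (section 14)? no. So the claimant is not a Class-P Resident.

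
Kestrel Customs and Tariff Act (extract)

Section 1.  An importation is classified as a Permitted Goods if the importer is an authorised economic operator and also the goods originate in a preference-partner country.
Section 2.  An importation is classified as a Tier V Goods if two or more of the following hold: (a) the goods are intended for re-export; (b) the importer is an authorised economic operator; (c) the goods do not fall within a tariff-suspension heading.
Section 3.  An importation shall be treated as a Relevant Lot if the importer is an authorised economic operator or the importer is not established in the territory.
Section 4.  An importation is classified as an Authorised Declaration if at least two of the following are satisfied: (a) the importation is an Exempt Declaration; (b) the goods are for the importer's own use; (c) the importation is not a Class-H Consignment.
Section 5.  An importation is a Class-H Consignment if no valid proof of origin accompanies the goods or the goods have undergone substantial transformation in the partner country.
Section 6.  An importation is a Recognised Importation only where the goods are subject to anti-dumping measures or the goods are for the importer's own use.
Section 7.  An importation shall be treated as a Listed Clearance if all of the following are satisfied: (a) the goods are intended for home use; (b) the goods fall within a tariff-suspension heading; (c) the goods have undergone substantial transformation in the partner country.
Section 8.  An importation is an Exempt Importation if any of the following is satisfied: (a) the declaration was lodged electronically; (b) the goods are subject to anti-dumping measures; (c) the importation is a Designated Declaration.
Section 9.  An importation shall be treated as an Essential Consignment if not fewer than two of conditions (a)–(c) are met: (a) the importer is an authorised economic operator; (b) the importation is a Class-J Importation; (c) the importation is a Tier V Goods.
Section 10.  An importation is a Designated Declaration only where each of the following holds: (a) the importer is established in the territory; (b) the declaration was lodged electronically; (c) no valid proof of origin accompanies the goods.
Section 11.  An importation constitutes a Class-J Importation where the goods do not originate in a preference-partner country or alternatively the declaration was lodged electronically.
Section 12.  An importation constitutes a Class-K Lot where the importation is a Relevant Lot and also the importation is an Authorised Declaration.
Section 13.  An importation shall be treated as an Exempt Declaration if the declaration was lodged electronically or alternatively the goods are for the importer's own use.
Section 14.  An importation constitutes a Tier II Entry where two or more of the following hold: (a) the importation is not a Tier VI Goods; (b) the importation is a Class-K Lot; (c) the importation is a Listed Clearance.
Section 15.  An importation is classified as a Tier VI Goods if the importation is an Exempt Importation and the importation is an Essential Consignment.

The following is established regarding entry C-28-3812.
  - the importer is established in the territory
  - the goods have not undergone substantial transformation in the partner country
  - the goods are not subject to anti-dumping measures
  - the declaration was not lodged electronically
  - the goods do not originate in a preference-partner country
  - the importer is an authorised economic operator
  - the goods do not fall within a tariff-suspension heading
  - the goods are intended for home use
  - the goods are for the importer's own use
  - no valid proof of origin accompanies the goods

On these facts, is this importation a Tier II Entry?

Under section 10: the importer is established in the territory? yes; and the declaration was lodged electronically? no; and no valid proof of origin accompanies the goods? yes. So the importation is not a Designated Declaration.
Under section 8: the declaration was lodged electronically? no; or the goods are subject to anti-dumping measures? no; or Designated Declaration (section 10)? no. So the importation is not an Exempt Importation.
Under section 11: the goods do not originate in a preference-partner country? yes; or the declaration was lodged electronically? no. So the importation is a Class-J Importation.
Under section 2: the goods are intended for re-export? no; the importer is an authorised economic operator? yes; the goods do not fall within a tariff-suspension heading? yes — 2 of 3 hold (need ≥2) → satisfied.
Under section 9: the importer is an authorised economic operator? yes; Class-J Importation (section 11)? yes; Tier V Goods (section 2)? yes — 3 of 3 hold (need ≥2) → satisfied.
Under section 15: Exempt Importation (section 8)? no; and Essential Consignment (section 9)? yes. So the importation is not a Tier VI Goods.
Under section 3: the importer is an authorised economic operator? yes; or the importer is not established in the territory? no. So the importation is a Relevant Lot.
Under section 13: the declaration was lodged electronically? no; or the goods are for the importer's own use? yes. So the importation is an Exempt Declaration.
Under section 5: no valid proof of origin accompanies the goods? yes; or the goods have undergone substantial transformation in the partner country? no. So the importation is a Class-H Consignment.
Under section 4: Exempt Declaration (section 13)? yes; the goods are for the importer's own use? yes; not a Class-H Consignment (section 5)? no — 2 of 3 hold (need ≥2) → satisfied.
Under section 12: Relevant Lot (section 3)? yes; and Authorised Declaration (section 4)? yes. So the importation is a Class-K Lot.
Under section 7: the goods are intended for home use? yes; and the goods fall within a tariff-suspension heading? no; and the goods have undergone substantial transformation in the partner country? no. So the importation is not a Listed Clearance.
Under section 14: not a Tier VI Goods (section 15)? yes; Class-K Lot (section 12)? yes; Listed Clearance (section 7)? no — 2 of 3 hold (need ≥2) → satisfied.

Yes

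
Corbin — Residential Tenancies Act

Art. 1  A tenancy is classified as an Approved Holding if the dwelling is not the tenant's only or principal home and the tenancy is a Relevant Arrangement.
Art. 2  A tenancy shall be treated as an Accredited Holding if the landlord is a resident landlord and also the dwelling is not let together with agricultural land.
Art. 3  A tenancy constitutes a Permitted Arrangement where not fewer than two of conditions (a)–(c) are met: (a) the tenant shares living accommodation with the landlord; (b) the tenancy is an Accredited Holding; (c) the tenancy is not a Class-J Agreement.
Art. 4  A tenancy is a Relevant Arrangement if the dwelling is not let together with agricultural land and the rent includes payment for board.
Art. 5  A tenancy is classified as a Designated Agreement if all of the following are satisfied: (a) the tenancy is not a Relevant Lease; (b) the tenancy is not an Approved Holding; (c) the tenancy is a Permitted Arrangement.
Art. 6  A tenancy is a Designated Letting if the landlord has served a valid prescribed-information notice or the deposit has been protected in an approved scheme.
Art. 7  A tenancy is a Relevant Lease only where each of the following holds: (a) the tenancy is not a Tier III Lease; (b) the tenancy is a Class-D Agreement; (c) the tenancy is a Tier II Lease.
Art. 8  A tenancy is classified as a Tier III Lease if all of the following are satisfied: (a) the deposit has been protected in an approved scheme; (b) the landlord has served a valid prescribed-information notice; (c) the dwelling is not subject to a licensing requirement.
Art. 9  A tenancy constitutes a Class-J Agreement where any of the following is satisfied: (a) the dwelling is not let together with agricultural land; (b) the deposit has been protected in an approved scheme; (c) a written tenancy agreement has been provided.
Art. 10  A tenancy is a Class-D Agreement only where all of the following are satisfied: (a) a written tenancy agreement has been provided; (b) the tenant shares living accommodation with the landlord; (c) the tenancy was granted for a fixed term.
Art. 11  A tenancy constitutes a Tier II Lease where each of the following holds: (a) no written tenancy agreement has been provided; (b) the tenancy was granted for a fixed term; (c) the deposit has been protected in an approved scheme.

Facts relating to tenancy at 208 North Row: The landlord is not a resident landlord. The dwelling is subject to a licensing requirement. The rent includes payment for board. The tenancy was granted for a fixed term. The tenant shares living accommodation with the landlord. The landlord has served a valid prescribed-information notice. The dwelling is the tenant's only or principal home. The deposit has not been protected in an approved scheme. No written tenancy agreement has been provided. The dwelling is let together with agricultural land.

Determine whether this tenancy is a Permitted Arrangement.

Yes

article 2 — Accredited Holding: [the landlord is a resident landlord? no] AND [the dwelling is not let together with agricultural land? no] → not satisfied.
article 9 — Class-J Agreement: [the dwelling is not let together with agricultural land? no] OR [the deposit has been protected in an approved scheme? no] OR [a written tenancy agreement has been provided? no] → not satisfied.
article 3 — Permitted Arrangement: the tenant shares living accommodation with the landlord? yes; Accredited Holding (article 2)? no; not a Class-J Agreement (article 9)? yes — 2 of 3 hold (need ≥2) → satisfied.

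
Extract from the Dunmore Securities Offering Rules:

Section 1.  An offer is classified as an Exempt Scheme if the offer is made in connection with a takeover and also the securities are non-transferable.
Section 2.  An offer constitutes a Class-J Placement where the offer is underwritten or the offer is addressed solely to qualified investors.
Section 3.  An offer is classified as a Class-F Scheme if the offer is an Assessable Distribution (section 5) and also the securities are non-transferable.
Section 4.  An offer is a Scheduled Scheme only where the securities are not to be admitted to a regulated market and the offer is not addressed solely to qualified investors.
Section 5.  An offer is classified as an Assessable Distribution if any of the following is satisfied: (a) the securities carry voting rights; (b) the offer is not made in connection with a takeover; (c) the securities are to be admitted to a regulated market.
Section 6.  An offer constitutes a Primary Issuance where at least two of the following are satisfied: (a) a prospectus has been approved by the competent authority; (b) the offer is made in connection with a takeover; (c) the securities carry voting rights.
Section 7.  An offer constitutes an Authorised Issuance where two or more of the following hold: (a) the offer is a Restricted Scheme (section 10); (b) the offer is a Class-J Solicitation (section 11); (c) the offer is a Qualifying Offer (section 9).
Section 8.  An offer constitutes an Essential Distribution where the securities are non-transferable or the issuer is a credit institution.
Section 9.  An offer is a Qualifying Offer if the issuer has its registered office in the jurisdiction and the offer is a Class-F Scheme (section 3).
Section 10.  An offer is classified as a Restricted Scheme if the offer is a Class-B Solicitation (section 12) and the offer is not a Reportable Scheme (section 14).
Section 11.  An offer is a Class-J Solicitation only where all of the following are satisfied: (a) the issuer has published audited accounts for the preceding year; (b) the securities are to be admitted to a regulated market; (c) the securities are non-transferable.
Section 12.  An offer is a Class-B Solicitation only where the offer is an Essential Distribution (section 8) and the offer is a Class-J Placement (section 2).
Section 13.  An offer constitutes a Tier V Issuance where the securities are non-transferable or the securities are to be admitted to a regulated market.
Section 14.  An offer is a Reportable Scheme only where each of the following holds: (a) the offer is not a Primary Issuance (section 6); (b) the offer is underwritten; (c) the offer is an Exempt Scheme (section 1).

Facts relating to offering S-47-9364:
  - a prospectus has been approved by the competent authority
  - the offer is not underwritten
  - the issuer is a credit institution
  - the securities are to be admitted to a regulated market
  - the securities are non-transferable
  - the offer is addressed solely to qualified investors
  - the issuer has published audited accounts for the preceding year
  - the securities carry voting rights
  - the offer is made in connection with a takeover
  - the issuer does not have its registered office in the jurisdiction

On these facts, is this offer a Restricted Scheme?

Yes

Under section 8: the securities are non-transferable? yes; or the issuer is a credit institution? yes. So the offer is an Essential Distribution.
Under section 2: the offer is underwritten? no; or the offer is addressed solely to qualified investors? yes. So the offer is a Class-J Placement.
Under section 12: Essential Distribution (section 8)? yes; and Class-J Placement (section 2)? yes. So the offer is a Class-B Solicitation.
Under section 6: a prospectus has been approved by the competent authority? yes; the offer is made in connection with a takeover? yes; the securities carry voting rights? yes — 3 of 3 hold (need ≥2) → satisfied.
Under section 1: the offer is made in connection with a takeover? yes; and the securities are non-transferable? yes. So the offer is an Exempt Scheme.
Under section 14: not a Primary Issuance (section 6)? no; and the offer is underwritten? no; and Exempt Scheme (section 1)? yes. So the offer is not a Reportable Scheme.
Under section 10: Class-B Solicitation (section 12)? yes; and not a Reportable Scheme (section 14)? yes. So the offer is a Restricted Scheme.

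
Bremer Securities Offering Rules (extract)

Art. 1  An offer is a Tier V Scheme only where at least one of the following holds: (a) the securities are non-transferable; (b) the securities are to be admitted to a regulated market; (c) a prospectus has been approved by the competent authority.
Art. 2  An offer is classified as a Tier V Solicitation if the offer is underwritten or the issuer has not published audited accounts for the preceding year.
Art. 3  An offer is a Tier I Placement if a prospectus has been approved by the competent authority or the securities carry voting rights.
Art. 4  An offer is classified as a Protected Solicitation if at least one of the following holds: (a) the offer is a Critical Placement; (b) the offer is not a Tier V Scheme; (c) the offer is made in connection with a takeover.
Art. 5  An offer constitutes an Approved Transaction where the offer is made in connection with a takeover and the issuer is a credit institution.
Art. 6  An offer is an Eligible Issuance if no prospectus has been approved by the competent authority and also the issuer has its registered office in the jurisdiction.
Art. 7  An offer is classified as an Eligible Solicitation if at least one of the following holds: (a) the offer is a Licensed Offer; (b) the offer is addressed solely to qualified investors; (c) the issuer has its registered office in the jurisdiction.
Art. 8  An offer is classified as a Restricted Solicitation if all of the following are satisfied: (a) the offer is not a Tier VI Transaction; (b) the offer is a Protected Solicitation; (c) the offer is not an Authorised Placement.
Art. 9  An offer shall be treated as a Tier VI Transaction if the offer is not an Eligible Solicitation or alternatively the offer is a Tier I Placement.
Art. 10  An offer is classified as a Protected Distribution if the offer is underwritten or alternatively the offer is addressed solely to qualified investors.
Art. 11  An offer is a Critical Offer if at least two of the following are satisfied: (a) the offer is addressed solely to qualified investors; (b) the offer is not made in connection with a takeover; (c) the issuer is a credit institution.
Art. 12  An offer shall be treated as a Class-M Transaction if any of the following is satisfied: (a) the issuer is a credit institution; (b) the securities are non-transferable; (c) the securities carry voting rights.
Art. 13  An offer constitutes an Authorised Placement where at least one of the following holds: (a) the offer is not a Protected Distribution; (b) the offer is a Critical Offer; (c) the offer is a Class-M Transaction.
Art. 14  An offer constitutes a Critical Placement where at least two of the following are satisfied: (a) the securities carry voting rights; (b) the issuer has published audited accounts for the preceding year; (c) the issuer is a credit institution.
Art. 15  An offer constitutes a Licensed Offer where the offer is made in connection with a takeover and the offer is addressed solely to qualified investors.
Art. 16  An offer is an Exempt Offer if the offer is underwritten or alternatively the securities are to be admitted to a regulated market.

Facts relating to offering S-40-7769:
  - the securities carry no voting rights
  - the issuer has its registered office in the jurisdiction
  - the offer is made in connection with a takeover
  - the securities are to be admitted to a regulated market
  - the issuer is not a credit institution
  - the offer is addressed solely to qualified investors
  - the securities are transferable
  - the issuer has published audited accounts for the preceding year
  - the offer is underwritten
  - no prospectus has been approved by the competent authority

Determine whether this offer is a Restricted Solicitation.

article 15 — Licensed Offer: [the offer is made in connection with a takeover? yes] AND [the offer is addressed solely to qualified investors? yes] → satisfied.
article 7 — Eligible Solicitation: [Licensed Offer (article 15)? yes] OR [the offer is addressed solely to qualified investors? yes] OR [the issuer has its registered office in the jurisdiction? yes] → satisfied.
article 3 — Tier I Placement: [a prospectus has been approved by the competent authority? no] OR [the securities carry voting rights? no] → not satisfied.
article 9 — Tier VI Transaction: [not an Eligible Solicitation (article 7)? no] OR [Tier I Placement (article 3)? no] → not satisfied.
article 14 — Critical Placement: the securities carry voting rights? no; the issuer has published audited accounts for the preceding year? yes; the issuer is a credit institution? no — 1 of 3 hold (need ≥2) → not satisfied.
article 1 — Tier V Scheme: [the securities are non-transferable? no] OR [the securities are to be admitted to a regulated market? yes] OR [a prospectus has been approved by the competent authority? no] → satisfied.
article 4 — Protected Solicitation: [Critical Placement (article 14)? no] OR [not a Tier V Scheme (article 1)? no] OR [the offer is made in connection with a takeover? yes] → satisfied.
article 10 — Protected Distribution: [the offer is underwritten? yes] OR [the offer is addressed solely to qualified investors? yes] → satisfied.
article 11 — Critical Offer: the offer is addressed solely to qualified investors? yes; the offer is not made in connection with a takeover? no; the issuer is a credit institution? no — 1 of 3 hold (need ≥2) → not satisfied.
article 12 — Class-M Transaction: [the issuer is a credit institution? no] OR [the securities are non-transferable? no] OR [the securities carry voting rights? no] → not satisfied.
article 13 — Authorised Placement: [not a Protected Distribution (article 10)? no] OR [Critical Offer (article 11)? no] OR [Class-M Transaction (article 12)? no] → not satisfied.
article 8 — Restricted Solicitation: [not a Tier VI Transaction (article 9)? yes] AND [Protected Solicitation (article 4)? yes] AND [not an Authorised Placement (article 13)? yes] → satisfied.

Yes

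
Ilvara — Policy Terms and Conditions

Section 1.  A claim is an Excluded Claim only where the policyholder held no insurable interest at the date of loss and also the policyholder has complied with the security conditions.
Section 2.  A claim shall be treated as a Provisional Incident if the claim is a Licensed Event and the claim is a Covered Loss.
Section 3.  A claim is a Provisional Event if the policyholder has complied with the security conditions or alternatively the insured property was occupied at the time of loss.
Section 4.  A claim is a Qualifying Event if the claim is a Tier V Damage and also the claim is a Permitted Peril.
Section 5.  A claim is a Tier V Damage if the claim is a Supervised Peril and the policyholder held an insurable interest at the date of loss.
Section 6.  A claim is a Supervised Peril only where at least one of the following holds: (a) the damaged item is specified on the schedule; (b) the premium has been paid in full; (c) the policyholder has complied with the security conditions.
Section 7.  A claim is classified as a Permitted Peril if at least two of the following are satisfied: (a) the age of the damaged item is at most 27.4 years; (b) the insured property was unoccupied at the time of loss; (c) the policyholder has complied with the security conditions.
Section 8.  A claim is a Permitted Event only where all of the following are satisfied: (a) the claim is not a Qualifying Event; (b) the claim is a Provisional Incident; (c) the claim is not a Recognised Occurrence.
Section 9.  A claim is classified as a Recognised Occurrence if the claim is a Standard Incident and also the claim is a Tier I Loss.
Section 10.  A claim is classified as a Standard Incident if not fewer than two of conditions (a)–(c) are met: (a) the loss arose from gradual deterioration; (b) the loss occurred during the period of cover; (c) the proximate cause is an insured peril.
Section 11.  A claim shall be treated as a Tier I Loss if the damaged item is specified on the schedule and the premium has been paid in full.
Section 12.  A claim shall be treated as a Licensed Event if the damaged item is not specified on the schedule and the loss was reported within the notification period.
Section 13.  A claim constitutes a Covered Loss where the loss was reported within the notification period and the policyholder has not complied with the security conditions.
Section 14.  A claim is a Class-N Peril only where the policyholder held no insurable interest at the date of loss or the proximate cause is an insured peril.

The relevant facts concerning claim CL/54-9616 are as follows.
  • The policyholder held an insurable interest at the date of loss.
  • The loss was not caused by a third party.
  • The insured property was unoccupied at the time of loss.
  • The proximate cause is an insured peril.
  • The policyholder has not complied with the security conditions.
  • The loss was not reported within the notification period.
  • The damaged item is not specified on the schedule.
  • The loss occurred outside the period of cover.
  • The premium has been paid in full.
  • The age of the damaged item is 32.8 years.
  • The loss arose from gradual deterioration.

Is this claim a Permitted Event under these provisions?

No

Under section 6: the damaged item is specified on the schedule? no; or the premium has been paid in full? yes; or the policyholder has complied with the security conditions? no. So the claim is a Supervised Peril.
Under section 5: Supervised Peril (section 6)? yes; and the policyholder held an insurable interest at the date of loss? yes. So the claim is a Tier V Damage.
Under section 7: age of the damaged item: 32.8 years ≤ 27.4 years? no; the insured property was unoccupied at the time of loss? yes; the policyholder has complied with the security conditions? no — 1 of 3 hold (need ≥2) → not satisfied.
Under section 4: Tier V Damage (section 5)? yes; and Permitted Peril (section 7)? no. So the claim is not a Qualifying Event.
Under section 12: the damaged item is not specified on the schedule? yes; and the loss was reported within the notification period? no. So the claim is not a Licensed Event.
Under section 13: the loss was reported within the notification period? no; and the policyholder has not complied with the security conditions? yes. So the claim is not a Covered Loss.
Under section 2: Licensed Event (section 12)? no; and Covered Loss (section 13)? no. So the claim is not a Provisional Incident.
Under section 10: the loss arose from gradual deterioration? yes; the loss occurred during the period of cover? no; the proximate cause is an insured peril? yes — 2 of 3 hold (need ≥2) → satisfied.
Under section 11: the damaged item is specified on the schedule? no; and the premium has been paid in full? yes. So the claim is not a Tier I Loss.
Under section 9: Standard Incident (section 10)? yes; and Tier I Loss (section 11)? no. So the claim is not a Recognised Occurrence.
Under section 8: not a Qualifying Event (section 4)? yes; and Provisional Incident (section 2)? no; and not a Recognised Occurrence (section 9)? yes. So the claim is not a Permitted Event.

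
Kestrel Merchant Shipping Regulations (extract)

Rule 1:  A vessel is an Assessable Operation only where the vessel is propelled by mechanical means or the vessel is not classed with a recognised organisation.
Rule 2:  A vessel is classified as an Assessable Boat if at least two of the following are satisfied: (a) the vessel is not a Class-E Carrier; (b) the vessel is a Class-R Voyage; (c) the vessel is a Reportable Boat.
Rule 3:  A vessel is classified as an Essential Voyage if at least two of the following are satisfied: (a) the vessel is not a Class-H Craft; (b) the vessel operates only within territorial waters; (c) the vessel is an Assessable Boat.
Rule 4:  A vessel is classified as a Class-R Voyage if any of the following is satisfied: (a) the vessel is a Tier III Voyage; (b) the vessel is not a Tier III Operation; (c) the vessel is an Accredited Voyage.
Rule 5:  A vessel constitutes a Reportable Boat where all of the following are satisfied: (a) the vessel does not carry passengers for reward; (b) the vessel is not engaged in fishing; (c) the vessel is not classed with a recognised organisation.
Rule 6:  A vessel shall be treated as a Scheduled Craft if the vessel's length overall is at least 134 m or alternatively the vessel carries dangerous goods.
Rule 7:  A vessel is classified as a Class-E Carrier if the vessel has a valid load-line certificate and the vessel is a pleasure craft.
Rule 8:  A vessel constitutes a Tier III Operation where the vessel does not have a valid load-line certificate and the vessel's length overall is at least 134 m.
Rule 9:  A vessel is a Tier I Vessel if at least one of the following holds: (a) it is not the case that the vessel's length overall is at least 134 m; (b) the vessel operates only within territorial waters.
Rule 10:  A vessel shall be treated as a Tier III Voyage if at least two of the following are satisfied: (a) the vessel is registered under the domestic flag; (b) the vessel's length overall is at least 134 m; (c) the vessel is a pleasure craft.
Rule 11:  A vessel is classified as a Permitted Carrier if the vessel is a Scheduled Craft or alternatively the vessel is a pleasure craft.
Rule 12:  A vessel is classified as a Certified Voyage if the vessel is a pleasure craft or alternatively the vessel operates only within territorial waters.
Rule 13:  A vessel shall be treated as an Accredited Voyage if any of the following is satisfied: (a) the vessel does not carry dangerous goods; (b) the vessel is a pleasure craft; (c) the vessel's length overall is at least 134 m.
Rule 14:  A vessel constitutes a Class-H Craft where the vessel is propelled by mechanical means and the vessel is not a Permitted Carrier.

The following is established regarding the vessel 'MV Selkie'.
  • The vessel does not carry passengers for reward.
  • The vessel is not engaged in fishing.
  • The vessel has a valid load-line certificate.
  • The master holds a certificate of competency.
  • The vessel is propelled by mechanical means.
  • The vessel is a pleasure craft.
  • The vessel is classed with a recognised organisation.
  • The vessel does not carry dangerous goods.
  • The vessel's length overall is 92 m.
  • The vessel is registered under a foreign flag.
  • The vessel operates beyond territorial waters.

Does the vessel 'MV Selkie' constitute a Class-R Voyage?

Under rule 10: the vessel is registered under the domestic flag? no; vessel's length overall: 92 m ≥ 134 m? no; the vessel is a pleasure craft? yes — 1 of 3 hold (need ≥2) → not satisfied.
Under rule 8: the vessel does not have a valid load-line certificate? no; and vessel's length overall: 92 m ≥ 134 m? no. So the vessel is not a Tier III Operation.
Under rule 13: the vessel does not carry dangerous goods? yes; or the vessel is a pleasure craft? yes; or vessel's length overall: 92 m ≥ 134 m? no. So the vessel is an Accredited Voyage.
Under rule 4: Tier III Voyage (rule 10)? no; or not a Tier III Operation (rule 8)? yes; or Accredited Voyage (rule 13)? yes. So the vessel is a Class-R Voyage.

Yes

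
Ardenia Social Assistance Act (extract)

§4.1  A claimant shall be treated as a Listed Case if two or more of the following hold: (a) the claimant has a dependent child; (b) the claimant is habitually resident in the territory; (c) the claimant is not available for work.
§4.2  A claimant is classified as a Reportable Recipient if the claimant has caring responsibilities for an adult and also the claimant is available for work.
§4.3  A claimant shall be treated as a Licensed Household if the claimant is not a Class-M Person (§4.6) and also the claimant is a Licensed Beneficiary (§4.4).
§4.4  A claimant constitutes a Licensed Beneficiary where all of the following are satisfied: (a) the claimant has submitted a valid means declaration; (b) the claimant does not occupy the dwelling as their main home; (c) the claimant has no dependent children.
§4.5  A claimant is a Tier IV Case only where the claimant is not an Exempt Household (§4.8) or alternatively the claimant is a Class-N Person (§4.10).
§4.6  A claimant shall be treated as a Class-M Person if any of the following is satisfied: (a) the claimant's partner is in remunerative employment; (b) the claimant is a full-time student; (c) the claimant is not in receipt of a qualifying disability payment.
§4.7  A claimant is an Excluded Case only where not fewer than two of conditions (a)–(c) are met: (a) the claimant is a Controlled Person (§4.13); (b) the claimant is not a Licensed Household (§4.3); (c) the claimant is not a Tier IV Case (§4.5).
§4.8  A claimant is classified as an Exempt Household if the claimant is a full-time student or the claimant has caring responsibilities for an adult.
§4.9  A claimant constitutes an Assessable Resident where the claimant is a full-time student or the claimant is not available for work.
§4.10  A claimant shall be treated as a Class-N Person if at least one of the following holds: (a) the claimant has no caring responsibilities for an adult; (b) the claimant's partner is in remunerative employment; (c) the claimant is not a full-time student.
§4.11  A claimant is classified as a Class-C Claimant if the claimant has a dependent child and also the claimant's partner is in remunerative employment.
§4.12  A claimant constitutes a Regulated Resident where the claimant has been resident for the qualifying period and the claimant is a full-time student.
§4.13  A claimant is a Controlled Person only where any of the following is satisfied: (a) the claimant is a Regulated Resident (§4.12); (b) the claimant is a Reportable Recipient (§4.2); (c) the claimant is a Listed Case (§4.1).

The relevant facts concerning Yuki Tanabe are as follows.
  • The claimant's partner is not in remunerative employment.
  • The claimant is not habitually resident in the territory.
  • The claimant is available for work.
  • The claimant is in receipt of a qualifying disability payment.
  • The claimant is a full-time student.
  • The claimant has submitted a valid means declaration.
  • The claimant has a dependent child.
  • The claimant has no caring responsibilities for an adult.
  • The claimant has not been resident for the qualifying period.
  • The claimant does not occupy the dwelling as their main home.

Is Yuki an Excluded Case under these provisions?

Under §4.12: the claimant has been resident for the qualifying period? no; and the claimant is a full-time student? yes. So the claimant is not a Regulated Resident.
Under §4.2: the claimant has caring responsibilities for an adult? no; and the claimant is available for work? yes. So the claimant is not a Reportable Recipient.
Under §4.1: the claimant has a dependent child? yes; the claimant is habitually resident in the territory? no; the claimant is not available for work? no — 1 of 3 hold (need ≥2) → not satisfied.
Under §4.13: Regulated Resident (§4.12)? no; or Reportable Recipient (§4.2)? no; or Listed Case (§4.1)? no. So the claimant is not a Controlled Person.
Under §4.6: the claimant's partner is in remunerative employment? no; or the claimant is a full-time student? yes; or the claimant is not in receipt of a qualifying disability payment? no. So the claimant is a Class-M Person.
Under §4.4: the claimant has submitted a valid means declaration? yes; and the claimant does not occupy the dwelling as their main home? yes; and the claimant has no dependent children? no. So the claimant is not a Licensed Beneficiary.
Under §4.3: not a Class-M Person (§4.6)? no; and Licensed Beneficiary (§4.4)? no. So the claimant is not a Licensed Household.
Under §4.8: the claimant is a full-time student? yes; or the claimant has caring responsibilities for an adult? no. So the claimant is an Exempt Household.
Under §4.10: the claimant has no caring responsibilities for an adult? yes; or the claimant's partner is in remunerative employment? no; or the claimant is not a full-time student? no. So the claimant is a Class-N Person.
Under §4.5: not an Exempt Household (§4.8)? no; or Class-N Person (§4.10)? yes. So the claimant is a Tier IV Case.
Under §4.7: Controlled Person (§4.13)? no; not a Licensed Household (§4.3)? yes; not a Tier IV Case (§4.5)? no — 1 of 3 hold (need ≥2) → not satisfied.

No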